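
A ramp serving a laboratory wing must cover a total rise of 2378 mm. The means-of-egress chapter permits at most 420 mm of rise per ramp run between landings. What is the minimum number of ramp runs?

6 runs

2378 / 420 = 5.66, so 6 ramp runs are needed.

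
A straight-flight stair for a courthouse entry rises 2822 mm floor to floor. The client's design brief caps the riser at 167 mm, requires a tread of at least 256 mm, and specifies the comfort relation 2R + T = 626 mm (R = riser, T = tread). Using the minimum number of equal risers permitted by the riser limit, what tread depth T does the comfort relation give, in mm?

2822 / 167 = 16.898 → round up to 17 risers.
Each riser is 2822/17 = 166 mm (≤ 167 mm).
Tread T = 626 − 2 × 166 = 294 mm (≥ 256 mm).

294 mm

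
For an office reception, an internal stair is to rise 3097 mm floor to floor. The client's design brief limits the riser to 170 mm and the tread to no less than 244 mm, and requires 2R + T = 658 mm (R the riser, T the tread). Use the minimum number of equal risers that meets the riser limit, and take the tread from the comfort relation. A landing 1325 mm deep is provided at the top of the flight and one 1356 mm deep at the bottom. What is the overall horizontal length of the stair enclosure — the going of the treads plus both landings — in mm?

8657 mm

⌈3097/170⌉ = 19 risers.
Riser R = 3097 / 19 = 163 mm, within the 170 mm limit.
T = 658 − 2·163 = 332 mm, which satisfies the 244 mm minimum.
Treads = 19 − 1 = 18; going = 18 × 332 = 5976 mm.
Enclosure = 5976 + 1325 + 1356 = 8657 mm.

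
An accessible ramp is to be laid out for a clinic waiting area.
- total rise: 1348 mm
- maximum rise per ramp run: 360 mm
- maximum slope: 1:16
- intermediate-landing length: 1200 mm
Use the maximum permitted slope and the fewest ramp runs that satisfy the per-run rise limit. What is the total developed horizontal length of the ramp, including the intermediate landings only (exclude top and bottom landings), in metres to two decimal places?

25.17 m

At most 360 each: 1348/360 = 3.74, giving 4 ramp runs. That means 3 intermediate landings.
Horizontal run for 1348 mm of rise at 1:16 is 1348 × 16 = 21568 mm.
3 intermediate landings contribute 3 × 1200 = 3600 mm.
Total developed length = 21568 + 3600 = 25168 mm.
= 25.17 m.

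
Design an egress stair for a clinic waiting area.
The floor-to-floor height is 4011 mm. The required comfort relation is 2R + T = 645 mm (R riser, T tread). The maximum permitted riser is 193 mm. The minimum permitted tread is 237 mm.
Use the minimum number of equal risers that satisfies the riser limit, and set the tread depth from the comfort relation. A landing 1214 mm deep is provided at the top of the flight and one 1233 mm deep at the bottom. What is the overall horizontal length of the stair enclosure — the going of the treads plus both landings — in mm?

At most 193 each: 4011/193 = 20.78, giving 21 risers.
R = 4011 ÷ 21 = 191 mm.
Tread T = 645 − 2 × 191 = 263 mm (≥ 237 mm).
21 risers give 20 treads; going = 20 × 263 = 5260 mm.
Enclosure = 5260 + 1214 + 1233 = 7707 mm.

7707 mm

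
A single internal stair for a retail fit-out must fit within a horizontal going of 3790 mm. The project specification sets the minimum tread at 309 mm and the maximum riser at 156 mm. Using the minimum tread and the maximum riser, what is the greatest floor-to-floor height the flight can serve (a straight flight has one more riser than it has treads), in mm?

Treads that fit: ⌊3790 / 309⌋ = 12.
Risers = treads + 1 = 13.
Maximum height = 13 × 156 = 2028 mm.

2028 mm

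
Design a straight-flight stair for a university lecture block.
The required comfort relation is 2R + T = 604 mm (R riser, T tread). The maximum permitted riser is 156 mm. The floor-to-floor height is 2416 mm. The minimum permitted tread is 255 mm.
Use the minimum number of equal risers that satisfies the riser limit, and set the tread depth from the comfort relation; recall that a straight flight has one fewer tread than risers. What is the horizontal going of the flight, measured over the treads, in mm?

⌈2416/156⌉ = 16 risers.
R = 2416 ÷ 16 = 151 mm.
T = 604 − 2·151 = 302 mm, which satisfies the 255 mm minimum.
16 risers give 15 treads; going = 15 × 302 = 4530 mm.

4530 mm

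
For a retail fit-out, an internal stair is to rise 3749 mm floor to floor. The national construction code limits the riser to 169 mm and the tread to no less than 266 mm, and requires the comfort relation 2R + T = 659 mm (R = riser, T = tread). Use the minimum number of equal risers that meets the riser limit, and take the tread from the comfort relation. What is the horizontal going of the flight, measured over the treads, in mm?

7326 mm

⌈3749/169⌉ = 23 risers.
Riser R = 3749 / 23 = 163 mm, within the 169 mm limit.
Tread T = 659 − 2 × 163 = 333 mm (≥ 266 mm).
Going = (23 − 1) × 333 = 7326 mm.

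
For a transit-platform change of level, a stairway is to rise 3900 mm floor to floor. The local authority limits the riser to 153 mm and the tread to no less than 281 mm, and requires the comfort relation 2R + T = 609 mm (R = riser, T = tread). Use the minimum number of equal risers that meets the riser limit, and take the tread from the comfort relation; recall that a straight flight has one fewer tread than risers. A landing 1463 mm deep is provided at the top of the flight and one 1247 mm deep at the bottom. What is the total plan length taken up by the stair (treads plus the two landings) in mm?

10435 mm

At most 153 each: 3900/153 = 25.49, giving 26 risers.
Riser R = 3900 / 26 = 150 mm, within the 153 mm limit.
From 2R + T = 609: T = 609 − 300 = 309 mm.
26 risers give 25 treads; going = 25 × 309 = 7725 mm.
Enclosure = 7725 + 1463 + 1247 = 10435 mm.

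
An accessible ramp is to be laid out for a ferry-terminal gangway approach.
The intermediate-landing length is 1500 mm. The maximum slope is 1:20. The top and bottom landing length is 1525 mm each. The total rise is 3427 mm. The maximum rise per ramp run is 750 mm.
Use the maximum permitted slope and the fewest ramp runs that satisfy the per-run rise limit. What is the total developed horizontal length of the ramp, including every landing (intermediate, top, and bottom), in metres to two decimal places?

⌈3427/750⌉ = 5 ramp runs. That means 4 intermediate landings.
Horizontal run for 3427 mm of rise at 1:20 is 3427 × 20 = 68540 mm.
Intermediate landings: 4 × 1500 = 6000 mm.
Top and bottom landings: 2 × 1525 = 3050 mm.
Total = 68540 + 6000 + 3050 = 77590 mm.
= 77.59 m.

77.59 m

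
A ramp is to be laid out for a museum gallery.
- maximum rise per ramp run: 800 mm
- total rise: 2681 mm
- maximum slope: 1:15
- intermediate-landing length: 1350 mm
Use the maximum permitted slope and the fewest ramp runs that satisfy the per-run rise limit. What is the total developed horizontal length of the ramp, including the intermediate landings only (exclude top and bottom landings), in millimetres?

44265 mm

2681 / 800 = 3.35, so 4 ramp runs are needed. That means 3 intermediate landings.
Horizontal run for 2681 mm of rise at 1:15 is 2681 × 15 = 40215 mm.
Intermediate landings: 3 × 1350 = 4050 mm.
Developed length = 40215 + 4050 = 44265 mm.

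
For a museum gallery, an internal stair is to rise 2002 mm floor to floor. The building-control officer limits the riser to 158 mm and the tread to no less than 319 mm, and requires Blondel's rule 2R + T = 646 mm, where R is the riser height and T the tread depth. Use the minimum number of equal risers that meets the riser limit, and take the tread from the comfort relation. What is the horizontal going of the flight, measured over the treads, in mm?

2002 / 158 = 12.67, so 13 risers are needed.
Riser R = 2002 / 13 = 154 mm, within the 158 mm limit.
From 2R + T = 646: T = 646 − 308 = 338 mm.
Treads = 13 − 1 = 12; going = 12 × 338 = 4056 mm.

4056 mm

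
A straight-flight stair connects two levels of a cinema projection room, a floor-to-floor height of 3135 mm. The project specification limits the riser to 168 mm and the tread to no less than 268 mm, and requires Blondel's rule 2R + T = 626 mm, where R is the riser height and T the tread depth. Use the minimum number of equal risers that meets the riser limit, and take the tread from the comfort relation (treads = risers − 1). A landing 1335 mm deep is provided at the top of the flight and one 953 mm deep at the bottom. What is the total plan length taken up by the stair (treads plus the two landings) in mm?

7616 mm

At most 168 each: 3135/168 = 18.66, giving 19 risers.
Riser R = 3135 / 19 = 165 mm, within the 168 mm limit.
Tread T = 626 − 2 × 165 = 296 mm (≥ 268 mm).
19 risers give 18 treads; going = 18 × 296 = 5328 mm.
Enclosure = 5328 + 1335 + 953 = 7616 mm.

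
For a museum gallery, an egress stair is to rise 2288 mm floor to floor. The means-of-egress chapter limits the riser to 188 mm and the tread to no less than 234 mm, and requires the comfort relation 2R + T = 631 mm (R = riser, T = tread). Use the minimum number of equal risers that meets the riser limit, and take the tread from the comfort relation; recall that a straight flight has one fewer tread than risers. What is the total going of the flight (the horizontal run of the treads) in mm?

3348 mm

At most 188 each: 2288/188 = 12.17, giving 13 risers.
Riser R = 2288 / 13 = 176 mm, within the 188 mm limit.
From 2R + T = 631: T = 631 − 352 = 279 mm.
13 risers give 12 treads; going = 12 × 279 = 3348 mm.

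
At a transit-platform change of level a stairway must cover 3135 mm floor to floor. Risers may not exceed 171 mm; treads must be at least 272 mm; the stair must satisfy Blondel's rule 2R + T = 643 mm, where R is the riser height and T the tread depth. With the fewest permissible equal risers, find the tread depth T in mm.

At most 171 each: 3135/171 = 18.33, giving 19 risers.
Riser R = 3135 / 19 = 165 mm, within the 171 mm limit.
From 2R + T = 643: T = 643 − 330 = 313 mm.

313 mm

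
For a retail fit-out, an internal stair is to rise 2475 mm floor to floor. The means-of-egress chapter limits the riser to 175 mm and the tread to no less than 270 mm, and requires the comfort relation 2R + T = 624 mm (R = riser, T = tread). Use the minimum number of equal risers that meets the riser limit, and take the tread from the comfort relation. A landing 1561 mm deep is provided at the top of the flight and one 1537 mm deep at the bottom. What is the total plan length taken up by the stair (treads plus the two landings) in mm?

7214 mm

At most 175 each: 2475/175 = 14.14, giving 15 risers.
Riser R = 2475 / 15 = 165 mm, within the 175 mm limit.
Tread T = 624 − 2 × 165 = 294 mm (≥ 270 mm).
Going = (15 − 1) × 294 = 4116 mm.
Add landings: 4116 + 1561 + 1537 = 7214 mm.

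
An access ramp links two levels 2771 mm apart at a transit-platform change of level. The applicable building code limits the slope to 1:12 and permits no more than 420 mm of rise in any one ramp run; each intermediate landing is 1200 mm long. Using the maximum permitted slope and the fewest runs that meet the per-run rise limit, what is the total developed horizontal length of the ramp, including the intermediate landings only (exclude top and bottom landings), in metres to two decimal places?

40.45 m

At most 420 each: 2771/420 = 6.60, giving 7 ramp runs. That means 6 intermediate landings.
Horizontal run for 2771 mm of rise at 1:12 is 2771 × 12 = 33252 mm.
6 intermediate landings contribute 6 × 1200 = 7200 mm.
Developed length = 33252 + 7200 = 40452 mm.
= 40.45 m.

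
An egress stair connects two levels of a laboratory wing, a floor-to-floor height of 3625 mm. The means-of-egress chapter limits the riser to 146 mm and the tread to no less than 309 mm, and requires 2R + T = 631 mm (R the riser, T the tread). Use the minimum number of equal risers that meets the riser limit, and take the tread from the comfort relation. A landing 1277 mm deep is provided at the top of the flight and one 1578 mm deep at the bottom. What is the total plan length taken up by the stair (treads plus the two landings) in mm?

11039 mm

3625 / 146 = 24.83, so 25 risers are needed.
Riser R = 3625 / 25 = 145 mm, within the 146 mm limit.
Tread T = 631 − 2 × 145 = 341 mm (≥ 309 mm).
Treads = 25 − 1 = 24; going = 24 × 341 = 8184 mm.
Add landings: 8184 + 1277 + 1578 = 11039 mm.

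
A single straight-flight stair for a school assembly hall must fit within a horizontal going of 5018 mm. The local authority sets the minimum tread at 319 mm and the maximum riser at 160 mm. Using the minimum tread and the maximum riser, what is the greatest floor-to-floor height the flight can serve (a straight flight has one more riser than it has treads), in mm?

2560 mm

5018 / 319 = 15.73, so 15 treads fit.
Risers = treads + 1 = 16.
Maximum height = 16 × 160 = 2560 mm.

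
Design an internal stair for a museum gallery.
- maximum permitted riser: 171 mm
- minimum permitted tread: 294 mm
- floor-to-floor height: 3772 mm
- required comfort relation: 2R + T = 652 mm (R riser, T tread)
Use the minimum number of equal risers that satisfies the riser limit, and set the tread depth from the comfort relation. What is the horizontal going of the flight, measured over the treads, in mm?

⌈3772/171⌉ = 23 risers.
R = 3772 ÷ 23 = 164 mm.
Tread T = 652 − 2 × 164 = 324 mm (≥ 294 mm).
Treads = 23 − 1 = 22; going = 22 × 324 = 7128 mm.

7128 mm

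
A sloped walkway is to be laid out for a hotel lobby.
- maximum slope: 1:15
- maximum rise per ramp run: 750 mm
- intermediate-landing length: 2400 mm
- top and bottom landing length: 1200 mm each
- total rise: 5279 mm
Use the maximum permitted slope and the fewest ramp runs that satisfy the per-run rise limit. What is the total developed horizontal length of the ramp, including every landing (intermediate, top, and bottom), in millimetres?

98385 mm

⌈5279/750⌉ = 8 ramp runs. That means 7 intermediate landings.
Horizontal run for 5279 mm of rise at 1:15 is 5279 × 15 = 79185 mm.
Intermediate landings: 7 × 2400 = 16800 mm.
Top and bottom landings: 2 × 1200 = 2400 mm.
Total = 79185 + 16800 + 2400 = 98385 mm.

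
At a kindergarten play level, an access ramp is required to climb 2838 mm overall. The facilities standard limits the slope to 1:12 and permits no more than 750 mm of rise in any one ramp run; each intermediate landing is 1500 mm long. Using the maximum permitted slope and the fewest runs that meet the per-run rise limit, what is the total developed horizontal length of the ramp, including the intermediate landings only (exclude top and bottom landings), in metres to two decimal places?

38.56 m

At most 750 each: 2838/750 = 3.78, giving 4 ramp runs. That means 3 intermediate landings.
Ramp run (horizontal) at 1:12: 2838 × 12 = 34056 mm.
3 intermediate landings contribute 3 × 1500 = 4500 mm.
Developed length = 34056 + 4500 = 38556 mm.
= 38.56 m.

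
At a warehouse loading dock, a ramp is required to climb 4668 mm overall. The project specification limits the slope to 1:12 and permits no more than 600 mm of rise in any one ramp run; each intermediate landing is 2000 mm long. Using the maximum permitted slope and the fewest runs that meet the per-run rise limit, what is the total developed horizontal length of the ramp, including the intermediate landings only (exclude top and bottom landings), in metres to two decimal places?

70.02 m

At most 600 each: 4668/600 = 7.78, giving 8 ramp runs. That means 7 intermediate landings.
Horizontal run for 4668 mm of rise at 1:12 is 4668 × 12 = 56016 mm.
Intermediate landings: 7 × 2000 = 14000 mm.
Total developed length = 56016 + 14000 = 70016 mm.
= 70.02 m.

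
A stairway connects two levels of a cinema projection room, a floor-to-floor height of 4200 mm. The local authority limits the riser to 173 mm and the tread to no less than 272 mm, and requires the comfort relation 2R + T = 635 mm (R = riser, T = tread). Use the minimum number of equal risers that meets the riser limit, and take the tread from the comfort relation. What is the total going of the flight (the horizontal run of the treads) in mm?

7176 mm

4200 / 173 = 24.277 → round up to 25 risers.
Each riser is 4200/25 = 168 mm (≤ 173 mm).
T = 635 − 2·168 = 299 mm, which satisfies the 272 mm minimum.
25 risers give 24 treads; going = 24 × 299 = 7176 mm.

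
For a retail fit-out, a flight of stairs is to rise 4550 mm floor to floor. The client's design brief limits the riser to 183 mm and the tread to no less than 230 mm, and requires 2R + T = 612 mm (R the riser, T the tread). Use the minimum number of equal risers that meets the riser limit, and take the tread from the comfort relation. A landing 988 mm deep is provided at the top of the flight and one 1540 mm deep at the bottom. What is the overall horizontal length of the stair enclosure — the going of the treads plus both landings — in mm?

8480 mm

4550 / 183 = 24.86, so 25 risers are needed.
R = 4550 ÷ 25 = 182 mm.
From 2R + T = 612: T = 612 − 364 = 248 mm.
Treads = 25 − 1 = 24; going = 24 × 248 = 5952 mm.
Enclosure = 5952 + 988 + 1540 = 8480 mm.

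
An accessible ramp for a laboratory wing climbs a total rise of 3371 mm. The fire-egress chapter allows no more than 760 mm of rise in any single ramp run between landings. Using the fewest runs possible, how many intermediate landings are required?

4 intermediate landings

3371 / 760 = 4.436 → round up to 5 ramp runs.
5 runs are separated by 4 intermediate landings.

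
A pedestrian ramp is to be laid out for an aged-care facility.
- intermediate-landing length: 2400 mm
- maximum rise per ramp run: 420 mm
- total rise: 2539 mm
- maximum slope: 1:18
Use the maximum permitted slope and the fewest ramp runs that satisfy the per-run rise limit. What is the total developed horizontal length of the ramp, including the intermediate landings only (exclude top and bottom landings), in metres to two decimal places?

2539 / 420 = 6.05, so 7 ramp runs are needed. That means 6 intermediate landings.
Horizontal run for 2539 mm of rise at 1:18 is 2539 × 18 = 45702 mm.
6 intermediate landings contribute 6 × 2400 = 14400 mm.
Developed length = 45702 + 14400 = 60102 mm.
= 60.10 m.

60.10 m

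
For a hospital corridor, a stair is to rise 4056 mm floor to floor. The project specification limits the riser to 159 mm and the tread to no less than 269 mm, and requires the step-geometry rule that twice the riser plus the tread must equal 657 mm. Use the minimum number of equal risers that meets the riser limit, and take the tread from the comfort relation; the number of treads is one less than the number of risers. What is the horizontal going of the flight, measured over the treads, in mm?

8625 mm

⌈4056/159⌉ = 26 risers.
Each riser is 4056/26 = 156 mm (≤ 159 mm).
From 2R + T = 657: T = 657 − 312 = 345 mm.
26 risers give 25 treads; going = 25 × 345 = 8625 mm.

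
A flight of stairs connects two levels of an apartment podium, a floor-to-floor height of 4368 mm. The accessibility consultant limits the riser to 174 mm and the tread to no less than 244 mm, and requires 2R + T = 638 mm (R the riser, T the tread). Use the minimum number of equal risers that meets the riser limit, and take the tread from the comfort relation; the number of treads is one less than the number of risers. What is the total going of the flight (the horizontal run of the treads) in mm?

7550 mm

4368 / 174 = 25.103 → round up to 26 risers.
R = 4368 ÷ 26 = 168 mm.
From 2R + T = 638: T = 638 − 336 = 302 mm.
Treads = 26 − 1 = 25; going = 25 × 302 = 7550 mm.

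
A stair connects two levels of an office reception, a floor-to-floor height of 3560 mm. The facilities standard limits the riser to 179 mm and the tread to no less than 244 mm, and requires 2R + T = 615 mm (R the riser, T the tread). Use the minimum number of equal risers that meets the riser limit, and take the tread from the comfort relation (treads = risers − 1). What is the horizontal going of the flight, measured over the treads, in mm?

4921 mm

3560 / 179 = 19.89, so 20 risers are needed.
Each riser is 3560/20 = 178 mm (≤ 179 mm).
Tread T = 615 − 2 × 178 = 259 mm (≥ 244 mm).
Treads = 20 − 1 = 19; going = 19 × 259 = 4921 mm.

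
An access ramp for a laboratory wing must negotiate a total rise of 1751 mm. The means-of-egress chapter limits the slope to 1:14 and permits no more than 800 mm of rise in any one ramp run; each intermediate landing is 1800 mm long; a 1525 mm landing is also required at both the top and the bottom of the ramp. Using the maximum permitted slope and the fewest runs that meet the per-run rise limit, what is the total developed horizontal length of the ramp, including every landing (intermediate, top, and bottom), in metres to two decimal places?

⌈1751/800⌉ = 3 ramp runs. That means 2 intermediate landings.
Ramp run (horizontal) at 1:14: 1751 × 14 = 24514 mm.
Intermediate landings: 2 × 1800 = 3600 mm.
Top and bottom landings: 2 × 1525 = 3050 mm.
Total = 24514 + 3600 + 3050 = 31164 mm.
= 31.16 m.

31.16 m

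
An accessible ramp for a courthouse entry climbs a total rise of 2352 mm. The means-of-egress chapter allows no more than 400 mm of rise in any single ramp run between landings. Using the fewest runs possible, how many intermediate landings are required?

5 intermediate landings

At most 400 each: 2352/400 = 5.88, giving 6 ramp runs.
6 runs are separated by 5 intermediate landings.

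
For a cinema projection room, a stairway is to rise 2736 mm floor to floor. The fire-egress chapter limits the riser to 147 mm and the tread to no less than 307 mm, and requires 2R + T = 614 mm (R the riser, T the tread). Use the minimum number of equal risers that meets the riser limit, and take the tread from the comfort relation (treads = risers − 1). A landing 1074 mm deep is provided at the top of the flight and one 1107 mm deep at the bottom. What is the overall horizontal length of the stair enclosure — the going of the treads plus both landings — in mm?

8049 mm

⌈2736/147⌉ = 19 risers.
Each riser is 2736/19 = 144 mm (≤ 147 mm).
T = 614 − 2·144 = 326 mm, which satisfies the 307 mm minimum.
19 risers give 18 treads; going = 18 × 326 = 5868 mm.
Enclosure = 5868 + 1074 + 1107 = 8049 mm.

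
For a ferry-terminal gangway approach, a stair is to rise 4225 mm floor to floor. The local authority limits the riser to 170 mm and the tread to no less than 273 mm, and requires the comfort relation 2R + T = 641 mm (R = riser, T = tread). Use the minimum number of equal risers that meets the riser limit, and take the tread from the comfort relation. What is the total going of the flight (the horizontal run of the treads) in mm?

7272 mm

4225 / 170 = 24.853 → round up to 25 risers.
R = 4225 ÷ 25 = 169 mm.
T = 641 − 2·169 = 303 mm, which satisfies the 273 mm minimum.
25 risers give 24 treads; going = 24 × 303 = 7272 mm.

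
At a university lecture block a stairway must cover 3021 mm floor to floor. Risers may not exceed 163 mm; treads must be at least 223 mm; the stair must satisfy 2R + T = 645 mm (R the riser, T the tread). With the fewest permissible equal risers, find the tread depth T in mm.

327 mm

⌈3021/163⌉ = 19 risers.
Each riser is 3021/19 = 159 mm (≤ 163 mm).
Tread T = 645 − 2 × 159 = 327 mm (≥ 223 mm).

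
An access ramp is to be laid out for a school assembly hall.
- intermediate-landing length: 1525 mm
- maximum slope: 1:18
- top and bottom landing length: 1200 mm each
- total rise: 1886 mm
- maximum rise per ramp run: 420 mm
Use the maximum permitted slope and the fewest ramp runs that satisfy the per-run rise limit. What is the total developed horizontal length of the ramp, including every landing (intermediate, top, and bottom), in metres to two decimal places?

42.45 m

1886 / 420 = 4.49, so 5 ramp runs are needed. That means 4 intermediate landings.
Ramp run (horizontal) at 1:18: 1886 × 18 = 33948 mm.
Intermediate landings: 4 × 1525 = 6100 mm.
Top and bottom landings: 2 × 1200 = 2400 mm.
Total = 33948 + 6100 + 2400 = 42448 mm.
= 42.45 m.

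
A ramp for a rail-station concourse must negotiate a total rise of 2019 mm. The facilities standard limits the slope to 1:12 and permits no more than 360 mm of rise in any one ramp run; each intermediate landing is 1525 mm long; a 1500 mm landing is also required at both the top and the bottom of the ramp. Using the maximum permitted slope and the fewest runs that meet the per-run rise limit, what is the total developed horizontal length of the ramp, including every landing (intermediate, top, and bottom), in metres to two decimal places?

At most 360 each: 2019/360 = 5.61, giving 6 ramp runs. That means 5 intermediate landings.
Ramp run (horizontal) at 1:12: 2019 × 12 = 24228 mm.
5 intermediate landings contribute 5 × 1525 = 7625 mm.
Top and bottom landings: 2 × 1500 = 3000 mm.
Total = 24228 + 7625 + 3000 = 34853 mm.
= 34.85 m.

34.85 m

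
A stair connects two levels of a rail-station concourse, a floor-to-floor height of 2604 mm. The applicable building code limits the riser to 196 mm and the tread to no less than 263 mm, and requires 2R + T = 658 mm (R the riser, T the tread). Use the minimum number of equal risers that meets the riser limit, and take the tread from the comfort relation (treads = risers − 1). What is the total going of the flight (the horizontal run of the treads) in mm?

⌈2604/196⌉ = 14 risers.
Each riser is 2604/14 = 186 mm (≤ 196 mm).
Tread T = 658 − 2 × 186 = 286 mm (≥ 263 mm).
14 risers give 13 treads; going = 13 × 286 = 3718 mm.

3718 mm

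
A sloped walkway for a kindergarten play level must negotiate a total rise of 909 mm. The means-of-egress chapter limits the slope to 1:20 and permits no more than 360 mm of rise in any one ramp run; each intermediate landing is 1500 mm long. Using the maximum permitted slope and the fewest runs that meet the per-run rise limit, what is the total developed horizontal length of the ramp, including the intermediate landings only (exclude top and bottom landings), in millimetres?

21180 mm

909 / 360 = 2.525 → round up to 3 ramp runs. That means 2 intermediate landings.
Ramp run (horizontal) at 1:20: 909 × 20 = 18180 mm.
Intermediate landings: 2 × 1500 = 3000 mm.
Developed length = 18180 + 3000 = 21180 mm.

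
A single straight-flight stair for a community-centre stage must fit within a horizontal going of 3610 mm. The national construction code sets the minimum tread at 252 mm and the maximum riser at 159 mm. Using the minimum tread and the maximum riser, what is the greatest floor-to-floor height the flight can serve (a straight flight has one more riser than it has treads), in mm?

Treads that fit: ⌊3610 / 252⌋ = 14.
Risers = treads + 1 = 15.
Maximum height = 15 × 159 = 2385 mm.

2385 mm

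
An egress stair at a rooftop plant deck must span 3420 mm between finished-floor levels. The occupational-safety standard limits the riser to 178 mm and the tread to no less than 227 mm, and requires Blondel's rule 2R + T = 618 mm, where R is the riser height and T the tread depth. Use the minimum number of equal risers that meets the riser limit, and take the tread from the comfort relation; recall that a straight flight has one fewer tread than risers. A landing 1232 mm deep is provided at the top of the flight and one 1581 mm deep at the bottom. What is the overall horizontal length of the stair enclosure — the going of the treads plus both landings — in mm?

8057 mm

3420 / 178 = 19.21, so 20 risers are needed.
Each riser is 3420/20 = 171 mm (≤ 178 mm).
T = 618 − 2·171 = 276 mm, which satisfies the 227 mm minimum.
Treads = 20 − 1 = 19; going = 19 × 276 = 5244 mm.
Add landings: 5244 + 1232 + 1581 = 8057 mm.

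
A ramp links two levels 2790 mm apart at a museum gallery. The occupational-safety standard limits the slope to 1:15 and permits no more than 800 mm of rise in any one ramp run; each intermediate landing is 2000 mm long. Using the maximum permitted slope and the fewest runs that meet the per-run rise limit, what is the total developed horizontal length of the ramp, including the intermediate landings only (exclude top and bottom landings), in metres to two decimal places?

At most 800 each: 2790/800 = 3.49, giving 4 ramp runs. That means 3 intermediate landings.
Ramp run (horizontal) at 1:15: 2790 × 15 = 41850 mm.
3 intermediate landings contribute 3 × 2000 = 6000 mm.
Developed length = 41850 + 6000 = 47850 mm.
= 47.85 m.

47.85 m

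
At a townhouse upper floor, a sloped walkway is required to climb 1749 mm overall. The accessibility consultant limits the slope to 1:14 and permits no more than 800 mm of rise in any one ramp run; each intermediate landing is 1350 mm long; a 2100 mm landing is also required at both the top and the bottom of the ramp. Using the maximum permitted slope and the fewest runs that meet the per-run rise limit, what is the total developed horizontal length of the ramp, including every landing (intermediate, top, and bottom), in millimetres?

31386 mm

⌈1749/800⌉ = 3 ramp runs. That means 2 intermediate landings.
Ramp run (horizontal) at 1:14: 1749 × 14 = 24486 mm.
2 intermediate landings contribute 2 × 1350 = 2700 mm.
Top and bottom landings: 2 × 2100 = 4200 mm.
Total = 24486 + 2700 + 4200 = 31386 mm.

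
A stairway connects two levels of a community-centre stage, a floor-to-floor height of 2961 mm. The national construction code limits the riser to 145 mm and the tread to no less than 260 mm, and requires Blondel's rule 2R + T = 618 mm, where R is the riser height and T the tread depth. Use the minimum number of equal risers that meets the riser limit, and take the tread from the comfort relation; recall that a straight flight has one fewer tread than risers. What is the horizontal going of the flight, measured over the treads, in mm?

At most 145 each: 2961/145 = 20.42, giving 21 risers.
Each riser is 2961/21 = 141 mm (≤ 145 mm).
T = 618 − 2·141 = 336 mm, which satisfies the 260 mm minimum.
Treads = 21 − 1 = 20; going = 20 × 336 = 6720 mm.

6720 mm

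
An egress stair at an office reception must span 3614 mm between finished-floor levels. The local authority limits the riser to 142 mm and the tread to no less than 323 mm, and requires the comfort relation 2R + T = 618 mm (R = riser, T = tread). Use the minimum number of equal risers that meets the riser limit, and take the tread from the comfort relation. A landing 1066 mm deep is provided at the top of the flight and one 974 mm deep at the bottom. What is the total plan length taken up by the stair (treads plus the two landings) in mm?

10540 mm

3614 / 142 = 25.451 → round up to 26 risers.
Riser R = 3614 / 26 = 139 mm, within the 142 mm limit.
Tread T = 618 − 2 × 139 = 340 mm (≥ 323 mm).
Going = (26 − 1) × 340 = 8500 mm.
Add landings: 8500 + 1066 + 974 = 10540 mm.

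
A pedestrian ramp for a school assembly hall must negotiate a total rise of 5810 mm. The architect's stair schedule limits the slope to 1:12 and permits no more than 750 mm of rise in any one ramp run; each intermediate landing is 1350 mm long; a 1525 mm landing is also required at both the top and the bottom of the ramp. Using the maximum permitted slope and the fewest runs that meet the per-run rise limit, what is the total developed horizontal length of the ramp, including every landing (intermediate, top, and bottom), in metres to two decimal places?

⌈5810/750⌉ = 8 ramp runs. That means 7 intermediate landings.
Ramp run (horizontal) at 1:12: 5810 × 12 = 69720 mm.
7 intermediate landings contribute 7 × 1350 = 9450 mm.
Top and bottom landings: 2 × 1525 = 3050 mm.
Total = 69720 + 9450 + 3050 = 82220 mm.
= 82.22 m.

82.22 m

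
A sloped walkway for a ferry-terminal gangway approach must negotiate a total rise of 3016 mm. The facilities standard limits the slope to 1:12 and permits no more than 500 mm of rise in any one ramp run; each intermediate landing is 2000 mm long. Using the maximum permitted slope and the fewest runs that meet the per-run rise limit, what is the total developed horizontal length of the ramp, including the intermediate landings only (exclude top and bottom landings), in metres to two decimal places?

48.19 m

3016 / 500 = 6.03, so 7 ramp runs are needed. That means 6 intermediate landings.
Ramp run (horizontal) at 1:12: 3016 × 12 = 36192 mm.
6 intermediate landings contribute 6 × 2000 = 12000 mm.
Total developed length = 36192 + 12000 = 48192 mm.
= 48.19 m.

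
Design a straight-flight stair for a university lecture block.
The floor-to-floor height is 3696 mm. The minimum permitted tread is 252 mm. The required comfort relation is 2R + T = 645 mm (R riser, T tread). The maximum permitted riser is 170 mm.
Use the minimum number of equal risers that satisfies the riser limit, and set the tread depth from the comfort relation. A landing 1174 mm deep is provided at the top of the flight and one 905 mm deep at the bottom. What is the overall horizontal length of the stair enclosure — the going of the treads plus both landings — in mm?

8568 mm

At most 170 each: 3696/170 = 21.74, giving 22 risers.
R = 3696 ÷ 22 = 168 mm.
Tread T = 645 − 2 × 168 = 309 mm (≥ 252 mm).
Going = (22 − 1) × 309 = 6489 mm.
Add landings: 6489 + 1174 + 905 = 8568 mm.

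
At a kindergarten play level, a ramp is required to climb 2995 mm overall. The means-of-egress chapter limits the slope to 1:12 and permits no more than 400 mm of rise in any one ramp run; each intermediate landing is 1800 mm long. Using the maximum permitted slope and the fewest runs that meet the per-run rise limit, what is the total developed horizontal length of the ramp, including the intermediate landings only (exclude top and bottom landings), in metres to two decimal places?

48.54 m

2995 / 400 = 7.487 → round up to 8 ramp runs. That means 7 intermediate landings.
Ramp run (horizontal) at 1:12: 2995 × 12 = 35940 mm.
7 intermediate landings contribute 7 × 1800 = 12600 mm.
Total developed length = 35940 + 12600 = 48540 mm.
= 48.54 m.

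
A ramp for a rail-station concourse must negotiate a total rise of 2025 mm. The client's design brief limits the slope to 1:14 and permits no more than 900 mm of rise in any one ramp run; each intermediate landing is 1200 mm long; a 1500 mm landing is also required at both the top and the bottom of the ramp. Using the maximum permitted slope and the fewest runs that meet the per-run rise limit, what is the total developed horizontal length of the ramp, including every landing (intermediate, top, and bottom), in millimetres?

2025 / 900 = 2.250 → round up to 3 ramp runs. That means 2 intermediate landings.
Horizontal run for 2025 mm of rise at 1:14 is 2025 × 14 = 28350 mm.
Intermediate landings: 2 × 1200 = 2400 mm.
Top and bottom landings: 2 × 1500 = 3000 mm.
Total = 28350 + 2400 + 3000 = 33750 mm.

33750 mm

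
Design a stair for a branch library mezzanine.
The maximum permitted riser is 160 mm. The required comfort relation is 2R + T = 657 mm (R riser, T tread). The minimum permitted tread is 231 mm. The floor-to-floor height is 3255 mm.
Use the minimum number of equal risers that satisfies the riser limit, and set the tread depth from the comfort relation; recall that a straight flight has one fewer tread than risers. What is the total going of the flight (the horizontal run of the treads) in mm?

6940 mm

3255 / 160 = 20.344 → round up to 21 risers.
Each riser is 3255/21 = 155 mm (≤ 160 mm).
T = 657 − 2·155 = 347 mm, which satisfies the 231 mm minimum.
21 risers give 20 treads; going = 20 × 347 = 6940 mm.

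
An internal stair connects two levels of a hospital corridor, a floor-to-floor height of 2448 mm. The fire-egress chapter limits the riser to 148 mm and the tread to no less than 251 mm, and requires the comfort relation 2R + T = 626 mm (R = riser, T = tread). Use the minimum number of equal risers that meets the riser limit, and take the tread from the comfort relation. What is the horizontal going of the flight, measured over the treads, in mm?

⌈2448/148⌉ = 17 risers.
R = 2448 ÷ 17 = 144 mm.
Tread T = 626 − 2 × 144 = 338 mm (≥ 251 mm).
17 risers give 16 treads; going = 16 × 338 = 5408 mm.

5408 mm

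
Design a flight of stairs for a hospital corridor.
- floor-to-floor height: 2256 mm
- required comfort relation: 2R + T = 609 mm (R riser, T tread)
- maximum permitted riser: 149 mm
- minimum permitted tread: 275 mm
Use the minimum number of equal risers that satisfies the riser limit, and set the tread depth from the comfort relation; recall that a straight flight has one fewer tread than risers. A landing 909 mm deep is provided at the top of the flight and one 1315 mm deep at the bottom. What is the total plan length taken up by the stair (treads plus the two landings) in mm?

2256 / 149 = 15.141 → round up to 16 risers.
Riser R = 2256 / 16 = 141 mm, within the 149 mm limit.
Tread T = 609 − 2 × 141 = 327 mm (≥ 275 mm).
Going = (16 − 1) × 327 = 4905 mm.
Add landings: 4905 + 909 + 1315 = 7129 mm.

7129 mm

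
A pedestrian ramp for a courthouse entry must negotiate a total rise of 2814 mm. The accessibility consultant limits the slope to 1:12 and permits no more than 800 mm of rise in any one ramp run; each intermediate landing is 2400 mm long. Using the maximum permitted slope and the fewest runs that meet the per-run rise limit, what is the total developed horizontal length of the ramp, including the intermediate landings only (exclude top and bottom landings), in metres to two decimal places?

40.97 m

At most 800 each: 2814/800 = 3.52, giving 4 ramp runs. That means 3 intermediate landings.
Horizontal run for 2814 mm of rise at 1:12 is 2814 × 12 = 33768 mm.
Intermediate landings: 3 × 2400 = 7200 mm.
Total developed length = 33768 + 7200 = 40968 mm.
= 40.97 m.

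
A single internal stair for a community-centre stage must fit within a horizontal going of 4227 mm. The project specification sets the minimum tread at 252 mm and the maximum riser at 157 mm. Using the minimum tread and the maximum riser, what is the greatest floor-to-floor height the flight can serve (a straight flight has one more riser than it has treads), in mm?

2669 mm

4227 / 252 = 16.77, so 16 treads fit.
Risers = treads + 1 = 17.
Maximum height = 17 × 157 = 2669 mm.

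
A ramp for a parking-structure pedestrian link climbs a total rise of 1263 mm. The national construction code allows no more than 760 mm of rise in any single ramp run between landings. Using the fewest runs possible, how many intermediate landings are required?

1 intermediate landings

1263 / 760 = 1.662 → round up to 2 ramp runs.
2 runs are separated by 1 intermediate landings.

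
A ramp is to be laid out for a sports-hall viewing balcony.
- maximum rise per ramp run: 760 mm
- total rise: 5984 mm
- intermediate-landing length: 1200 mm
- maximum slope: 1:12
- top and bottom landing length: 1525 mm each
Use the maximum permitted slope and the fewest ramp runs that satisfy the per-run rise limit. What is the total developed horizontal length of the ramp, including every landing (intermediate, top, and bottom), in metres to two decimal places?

5984 / 760 = 7.87, so 8 ramp runs are needed. That means 7 intermediate landings.
Ramp run (horizontal) at 1:12: 5984 × 12 = 71808 mm.
Intermediate landings: 7 × 1200 = 8400 mm.
Top and bottom landings: 2 × 1525 = 3050 mm.
Total = 71808 + 8400 + 3050 = 83258 mm.
= 83.26 m.

83.26 m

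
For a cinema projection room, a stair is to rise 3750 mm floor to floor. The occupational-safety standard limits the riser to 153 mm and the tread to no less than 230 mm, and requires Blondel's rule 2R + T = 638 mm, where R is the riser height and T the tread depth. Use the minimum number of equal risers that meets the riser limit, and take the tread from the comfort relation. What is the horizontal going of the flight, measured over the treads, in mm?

3750 / 153 = 24.51, so 25 risers are needed.
R = 3750 ÷ 25 = 150 mm.
From 2R + T = 638: T = 638 − 300 = 338 mm.
25 risers give 24 treads; going = 24 × 338 = 8112 mm.

8112 mm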